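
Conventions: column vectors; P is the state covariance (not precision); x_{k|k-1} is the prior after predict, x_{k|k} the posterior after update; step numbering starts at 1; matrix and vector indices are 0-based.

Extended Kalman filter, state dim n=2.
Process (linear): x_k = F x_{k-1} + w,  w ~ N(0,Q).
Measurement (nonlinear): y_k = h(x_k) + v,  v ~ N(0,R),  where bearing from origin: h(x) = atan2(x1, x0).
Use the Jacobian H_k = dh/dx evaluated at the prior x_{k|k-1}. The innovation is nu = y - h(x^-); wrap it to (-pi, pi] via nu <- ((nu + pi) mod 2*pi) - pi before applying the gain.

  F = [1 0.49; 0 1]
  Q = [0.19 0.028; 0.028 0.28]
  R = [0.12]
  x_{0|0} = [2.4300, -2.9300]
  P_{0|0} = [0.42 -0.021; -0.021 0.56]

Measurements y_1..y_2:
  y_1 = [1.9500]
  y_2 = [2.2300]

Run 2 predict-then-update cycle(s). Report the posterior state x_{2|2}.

step 1: x^-=[0.9943, -2.9300]  P^-=[0.7239 0.2814; 0.2814 0.8400]  H_jac=[0.3061 0.1039]  S=[0.2148]  K=[1.1677; 0.8073]  nu=[-3.0895]  x^+=[-2.6134, -5.4241]  P^+=[0.4311 0.0790; 0.0790 0.7000]
step 2: x^-=[-5.2712, -5.4241]  P^-=[0.8665 0.4500; 0.4500 0.9800]  H_jac=[0.0948 -0.0921]  S=[0.1282]  K=[0.3173; -0.3715]  nu=[-1.7113]  x^+=[-5.8142, -4.7884]  P^+=[0.8536 0.4651; 0.4651 0.9624]

x_post = [-5.8142, -4.7884]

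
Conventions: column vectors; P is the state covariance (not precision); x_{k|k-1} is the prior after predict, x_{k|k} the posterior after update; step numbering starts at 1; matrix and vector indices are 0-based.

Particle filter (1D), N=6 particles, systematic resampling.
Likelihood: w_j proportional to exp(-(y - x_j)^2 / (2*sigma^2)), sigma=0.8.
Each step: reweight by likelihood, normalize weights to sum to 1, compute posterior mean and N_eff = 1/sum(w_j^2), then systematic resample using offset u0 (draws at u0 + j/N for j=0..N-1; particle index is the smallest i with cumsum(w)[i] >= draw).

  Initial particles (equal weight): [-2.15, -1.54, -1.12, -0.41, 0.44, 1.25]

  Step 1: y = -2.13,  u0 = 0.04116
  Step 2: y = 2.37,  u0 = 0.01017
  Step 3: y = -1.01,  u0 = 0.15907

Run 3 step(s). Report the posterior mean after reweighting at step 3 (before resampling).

step 1: w=[0.4314, 0.3288, 0.1945, 0.0428, 0.0025, 0.0001]  mean=-1.6681  Neff=2.9951  idx=[0, 0, 0, 1, 1, 2]
step 2: w=[0.0013, 0.0013, 0.0013, 0.0747, 0.0747, 0.8466]  mean=-1.1869  Neff=1.3738  idx=[3, 5, 5, 5, 5, 5]
step 3: w=[0.1395, 0.1721, 0.1721, 0.1721, 0.1721, 0.1721]  mean=-1.1786  Neff=5.9683  idx=[1, 2, 3, 4, 4, 5]

post_mean = -1.1786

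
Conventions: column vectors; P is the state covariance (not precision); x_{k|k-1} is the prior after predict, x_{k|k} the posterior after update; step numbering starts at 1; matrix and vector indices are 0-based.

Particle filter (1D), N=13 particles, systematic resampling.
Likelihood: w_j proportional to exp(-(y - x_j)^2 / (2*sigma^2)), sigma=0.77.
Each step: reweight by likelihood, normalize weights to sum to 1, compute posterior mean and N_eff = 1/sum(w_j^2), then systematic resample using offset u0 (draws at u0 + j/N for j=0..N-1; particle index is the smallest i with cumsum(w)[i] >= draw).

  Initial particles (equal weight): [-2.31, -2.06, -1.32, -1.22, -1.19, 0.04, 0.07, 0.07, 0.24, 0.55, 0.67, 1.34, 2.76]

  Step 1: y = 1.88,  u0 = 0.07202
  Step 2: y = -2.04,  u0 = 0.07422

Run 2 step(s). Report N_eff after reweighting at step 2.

N_eff = 2.0783

step 1: w=[0.0000, 0.0000, 0.0001, 0.0001, 0.0002, 0.0273, 0.0300, 0.0300, 0.0491, 0.1068, 0.1381, 0.3712, 0.2471]  mean=1.3472  Neff=4.2681  idx=[7, 9, 9, 10, 10, 11, 11, 11, 11, 12, 12, 12, 12]
step 2: w=[0.6738, 0.1005, 0.1005, 0.0588, 0.0588, 0.0019, 0.0019, 0.0019, 0.0019, 0.0000, 0.0000, 0.0000, 0.0000]  mean=0.2466  Neff=2.0783  idx=[0, 0, 0, 0, 0, 0, 0, 0, 1, 1, 2, 3, 7]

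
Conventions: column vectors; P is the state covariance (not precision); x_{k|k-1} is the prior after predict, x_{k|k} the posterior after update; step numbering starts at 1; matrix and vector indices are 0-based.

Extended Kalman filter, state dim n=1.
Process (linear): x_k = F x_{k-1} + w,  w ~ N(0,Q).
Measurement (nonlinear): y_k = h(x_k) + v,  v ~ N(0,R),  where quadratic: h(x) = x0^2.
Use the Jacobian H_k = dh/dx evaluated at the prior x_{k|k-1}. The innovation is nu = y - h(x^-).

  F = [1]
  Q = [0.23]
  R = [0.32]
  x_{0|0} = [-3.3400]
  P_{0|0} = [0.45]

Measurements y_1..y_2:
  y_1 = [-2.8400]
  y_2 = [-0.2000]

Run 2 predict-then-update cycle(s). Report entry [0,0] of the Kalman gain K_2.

K[0,0] = -0.3261

step 1: x^-=[-3.3400]  P^-=[0.6800]  H_jac=[-6.6800]  S=[30.6632]  K=[-0.1481]  nu=[-13.9956]  x^+=[-1.2667]  P^+=[0.0071]
step 2: x^-=[-1.2667]  P^-=[0.2371]  H_jac=[-2.5334]  S=[1.8417]  K=[-0.3261]  nu=[-1.8046]  x^+=[-0.6782]  P^+=[0.0412]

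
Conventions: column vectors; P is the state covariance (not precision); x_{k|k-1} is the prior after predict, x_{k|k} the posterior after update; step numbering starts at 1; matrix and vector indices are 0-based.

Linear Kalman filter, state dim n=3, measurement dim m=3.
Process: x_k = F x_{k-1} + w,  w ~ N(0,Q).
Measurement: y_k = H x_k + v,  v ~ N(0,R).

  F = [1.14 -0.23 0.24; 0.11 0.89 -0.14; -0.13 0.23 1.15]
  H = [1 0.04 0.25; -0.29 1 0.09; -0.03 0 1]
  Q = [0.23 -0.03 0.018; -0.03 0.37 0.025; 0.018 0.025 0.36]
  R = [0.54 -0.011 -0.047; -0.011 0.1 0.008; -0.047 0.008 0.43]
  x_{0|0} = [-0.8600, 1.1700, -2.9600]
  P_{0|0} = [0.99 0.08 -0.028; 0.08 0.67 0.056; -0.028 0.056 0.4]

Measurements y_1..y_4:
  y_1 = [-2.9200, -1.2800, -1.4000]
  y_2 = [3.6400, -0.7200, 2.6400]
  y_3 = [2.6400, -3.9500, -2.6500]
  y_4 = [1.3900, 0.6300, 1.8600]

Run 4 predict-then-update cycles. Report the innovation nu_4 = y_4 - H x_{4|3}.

step 1: x^-=[-1.9599, 1.3611, -3.0231]  P^-=[1.5116 0.0402 -0.0779; 0.0402 0.9231 0.1278; -0.0779 0.1278 0.9744]  S=[2.0808 -0.3197 0.0789; -0.3197 1.1619 0.2583; 0.0789 0.2583 1.4104]  K=[0.7013 -0.1330 -0.1023; 0.1881 0.8637 -0.0789; 0.0677 0.0735 0.6753]  nu=[-0.2588, -2.9374, 1.5643]  x^+=[-1.9108, -1.3480, -2.2002]  P^+=[0.3975 0.0994 -0.0661; 0.0994 0.1155 -0.0329; -0.0661 -0.0329 0.2858]
step 2: x^-=[-2.3963, -1.1018, -2.5918]  P^-=[0.6845 0.0857 -0.0168; 0.0857 0.5016 -0.0542; -0.0168 -0.0542 0.7472]  S=[1.2694 -0.1020 0.1003; -0.1020 0.6066 0.0293; 0.1003 0.0293 1.1788]  K=[0.5370 -0.0946 -0.0750; 0.1437 0.8059 -0.0805; 0.0837 0.0133 0.6268]  nu=[6.7283, -0.0798, 5.1599]  x^+=[0.8371, -0.6142, 1.2049]  P^+=[0.3038 0.0765 -0.0491; 0.0765 0.1035 -0.0326; -0.0491 -0.0326 0.2642]
step 3: x^-=[1.3847, -0.6233, 1.1355]  P^-=[0.5820 0.0523 0.0067; 0.0523 0.4855 -0.0471; 0.0067 -0.0471 0.7129]  S=[1.1740 -0.1045 0.1185; -0.1045 0.6010 0.0266; 0.1185 0.0266 1.1430]  K=[0.4956 -0.1041 -0.0583; 0.1299 0.8013 -0.0747; 0.0953 0.0146 0.6133]  nu=[0.9963, -3.0274, -3.7440]  x^+=[2.4121, -2.6401, -1.1099]  P^+=[0.2790 0.0683 -0.0408; 0.0683 0.1006 -0.0298; -0.0408 -0.0298 0.2581]
step 4: x^-=[3.0907, -1.9290, -2.1972]  P^-=[0.5579 0.0414 0.0165; 0.0414 0.4801 -0.0415; 0.0165 -0.0415 0.7038]  S=[1.1534 -0.1071 0.1268; -0.1071 0.6004 0.0286; 0.1268 0.0286 1.1333]  K=[0.4843 -0.1092 -0.0517; 0.1257 0.7993 -0.0720; 0.1000 0.0172 0.6089]  nu=[-1.0742, 3.6530, 4.1499]  x^+=[1.9569, 0.5572, 0.2853]  P^+=[0.2719 0.0656 -0.0377; 0.0656 0.0996 -0.0285; -0.0377 -0.0285 0.2562]

innov = [-1.0742, 3.6530, 4.1499]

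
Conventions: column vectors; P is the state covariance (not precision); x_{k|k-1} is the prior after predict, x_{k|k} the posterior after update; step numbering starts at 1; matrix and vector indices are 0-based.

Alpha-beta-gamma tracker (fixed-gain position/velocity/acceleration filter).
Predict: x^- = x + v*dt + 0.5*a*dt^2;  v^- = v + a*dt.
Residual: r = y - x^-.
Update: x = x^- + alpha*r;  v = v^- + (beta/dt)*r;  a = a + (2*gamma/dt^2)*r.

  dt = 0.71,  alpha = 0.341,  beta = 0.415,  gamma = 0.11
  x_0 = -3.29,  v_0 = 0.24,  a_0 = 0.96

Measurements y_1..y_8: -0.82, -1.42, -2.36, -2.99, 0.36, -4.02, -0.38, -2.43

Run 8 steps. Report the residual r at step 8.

resid = 2.5563

step 1: x_pred=-2.8776  r=2.0576  x^+=-2.1760  v^+=2.1243  a^+=1.8580
step 2: x_pred=-0.1994  r=-1.2206  x^+=-0.6156  v^+=2.7300  a^+=1.3253
step 3: x_pred=1.6567  r=-4.0167  x^+=0.2870  v^+=1.3232  a^+=-0.4277
step 4: x_pred=1.1187  r=-4.1087  x^+=-0.2824  v^+=-1.3820  a^+=-2.2208
step 5: x_pred=-1.8234  r=2.1834  x^+=-1.0788  v^+=-1.6826  a^+=-1.2679
step 6: x_pred=-2.5931  r=-1.4269  x^+=-3.0797  v^+=-3.4169  a^+=-1.8907
step 7: x_pred=-5.9822  r=5.6022  x^+=-4.0718  v^+=-1.4848  a^+=0.5542
step 8: x_pred=-4.9863  r=2.5563  x^+=-4.1146  v^+=0.4029  a^+=1.6699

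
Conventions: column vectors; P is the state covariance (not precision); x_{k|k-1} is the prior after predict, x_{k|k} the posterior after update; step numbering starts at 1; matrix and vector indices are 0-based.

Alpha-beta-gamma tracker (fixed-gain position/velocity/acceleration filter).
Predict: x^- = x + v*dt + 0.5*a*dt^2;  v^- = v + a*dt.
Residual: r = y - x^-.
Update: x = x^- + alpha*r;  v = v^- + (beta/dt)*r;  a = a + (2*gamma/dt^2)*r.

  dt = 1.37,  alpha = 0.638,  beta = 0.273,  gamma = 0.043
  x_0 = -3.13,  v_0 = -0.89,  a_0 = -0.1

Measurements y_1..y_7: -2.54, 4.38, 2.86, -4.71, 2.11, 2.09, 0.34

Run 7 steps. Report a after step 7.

a_post = -0.0459

step 1: x_pred=-4.4431  r=1.9031  x^+=-3.2289  v^+=-0.6478  a^+=-0.0128
step 2: x_pred=-4.1284  r=8.5084  x^+=1.3000  v^+=1.0302  a^+=0.3771
step 3: x_pred=3.0652  r=-0.2052  x^+=2.9343  v^+=1.5059  a^+=0.3677
step 4: x_pred=5.3423  r=-10.0523  x^+=-1.0711  v^+=0.0064  a^+=-0.0929
step 5: x_pred=-1.1495  r=3.2595  x^+=0.9301  v^+=0.5286  a^+=0.0564
step 6: x_pred=1.7072  r=0.3828  x^+=1.9514  v^+=0.6822  a^+=0.0739
step 7: x_pred=2.9554  r=-2.6154  x^+=1.2868  v^+=0.2623  a^+=-0.0459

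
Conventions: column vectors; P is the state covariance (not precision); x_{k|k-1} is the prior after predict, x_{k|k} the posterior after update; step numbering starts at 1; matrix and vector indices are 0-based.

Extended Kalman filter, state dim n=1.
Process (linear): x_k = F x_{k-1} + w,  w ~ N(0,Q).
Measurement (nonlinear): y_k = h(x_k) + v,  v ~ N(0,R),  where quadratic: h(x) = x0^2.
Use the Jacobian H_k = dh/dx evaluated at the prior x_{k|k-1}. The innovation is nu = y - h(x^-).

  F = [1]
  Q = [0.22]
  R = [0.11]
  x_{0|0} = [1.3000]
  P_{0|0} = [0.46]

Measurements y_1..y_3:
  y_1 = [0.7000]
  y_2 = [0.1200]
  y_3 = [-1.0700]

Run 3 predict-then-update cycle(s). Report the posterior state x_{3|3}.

step 1: x^-=[1.3000]  P^-=[0.6800]  H_jac=[2.6000]  S=[4.7068]  K=[0.3756]  nu=[-0.9900]  x^+=[0.9281]  P^+=[0.0159]
step 2: x^-=[0.9281]  P^-=[0.2359]  H_jac=[1.8563]  S=[0.9228]  K=[0.4745]  nu=[-0.7414]  x^+=[0.5763]  P^+=[0.0281]
step 3: x^-=[0.5763]  P^-=[0.2481]  H_jac=[1.1526]  S=[0.4396]  K=[0.6505]  nu=[-1.4021]  x^+=[-0.3358]  P^+=[0.0621]

x_post = [-0.3358]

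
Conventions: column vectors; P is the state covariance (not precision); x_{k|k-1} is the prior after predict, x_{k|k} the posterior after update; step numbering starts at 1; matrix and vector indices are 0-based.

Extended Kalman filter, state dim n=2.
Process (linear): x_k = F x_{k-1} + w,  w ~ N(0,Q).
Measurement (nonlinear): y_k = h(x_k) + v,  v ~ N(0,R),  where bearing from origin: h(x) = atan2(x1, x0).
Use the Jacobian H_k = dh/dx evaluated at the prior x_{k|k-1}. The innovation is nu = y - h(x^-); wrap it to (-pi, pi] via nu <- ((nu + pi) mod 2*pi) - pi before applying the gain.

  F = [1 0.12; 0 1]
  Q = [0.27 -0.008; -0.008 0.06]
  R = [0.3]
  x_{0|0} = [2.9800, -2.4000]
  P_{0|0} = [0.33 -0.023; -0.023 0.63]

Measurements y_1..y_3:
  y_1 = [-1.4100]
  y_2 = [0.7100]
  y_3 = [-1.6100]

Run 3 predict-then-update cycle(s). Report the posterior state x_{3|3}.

x_post = [2.2780, -2.5309]

step 1: x^-=[2.6920, -2.4000]  P^-=[0.6036 0.0446; 0.0446 0.6900]  H_jac=[0.1845 0.2070]  S=[0.3535]  K=[0.3411; 0.4272]  nu=[-0.6819]  x^+=[2.4594, -2.6913]  P^+=[0.5624 -0.0069; -0.0069 0.6255]
step 2: x^-=[2.1364, -2.6913]  P^-=[0.8398 0.0601; 0.0601 0.6855]  H_jac=[0.2279 0.1809]  S=[0.3710]  K=[0.5452; 0.3712]  nu=[1.6098]  x^+=[3.0141, -2.0937]  P^+=[0.7295 -0.0150; -0.0150 0.6343]
step 3: x^-=[2.7629, -2.0937]  P^-=[1.0050 0.0532; 0.0532 0.6943]  H_jac=[0.1742 0.2299]  S=[0.3715]  K=[0.5043; 0.4547]  nu=[-0.9615]  x^+=[2.2780, -2.5309]  P^+=[0.9105 -0.0320; -0.0320 0.6175]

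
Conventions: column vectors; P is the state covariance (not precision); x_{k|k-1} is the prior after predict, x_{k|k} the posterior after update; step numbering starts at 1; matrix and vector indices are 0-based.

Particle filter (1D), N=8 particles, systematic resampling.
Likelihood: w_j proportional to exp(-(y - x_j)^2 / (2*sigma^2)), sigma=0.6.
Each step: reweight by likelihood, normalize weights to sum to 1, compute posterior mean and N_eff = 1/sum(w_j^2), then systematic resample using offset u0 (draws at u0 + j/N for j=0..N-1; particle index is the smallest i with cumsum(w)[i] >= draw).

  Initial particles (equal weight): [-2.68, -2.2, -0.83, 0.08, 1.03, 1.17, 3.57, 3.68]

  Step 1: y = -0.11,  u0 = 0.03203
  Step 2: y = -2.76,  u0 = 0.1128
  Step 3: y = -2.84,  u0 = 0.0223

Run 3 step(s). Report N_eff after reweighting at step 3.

N_eff = 8.0000

step 1: w=[0.0001, 0.0014, 0.2851, 0.5570, 0.0963, 0.0602, 0.0000, 0.0000]  mean=-0.0256  Neff=2.4726  idx=[2, 2, 2, 3, 3, 3, 3, 4]
step 2: w=[0.3323, 0.3323, 0.3323, 0.0008, 0.0008, 0.0008, 0.0008, 0.0000]  mean=-0.8271  Neff=3.0193  idx=[0, 0, 1, 1, 1, 2, 2, 2]
step 3: w=[0.1250, 0.1250, 0.1250, 0.1250, 0.1250, 0.1250, 0.1250, 0.1250]  mean=-0.8300  Neff=8.0000  idx=[0, 1, 2, 3, 4, 5, 6, 7]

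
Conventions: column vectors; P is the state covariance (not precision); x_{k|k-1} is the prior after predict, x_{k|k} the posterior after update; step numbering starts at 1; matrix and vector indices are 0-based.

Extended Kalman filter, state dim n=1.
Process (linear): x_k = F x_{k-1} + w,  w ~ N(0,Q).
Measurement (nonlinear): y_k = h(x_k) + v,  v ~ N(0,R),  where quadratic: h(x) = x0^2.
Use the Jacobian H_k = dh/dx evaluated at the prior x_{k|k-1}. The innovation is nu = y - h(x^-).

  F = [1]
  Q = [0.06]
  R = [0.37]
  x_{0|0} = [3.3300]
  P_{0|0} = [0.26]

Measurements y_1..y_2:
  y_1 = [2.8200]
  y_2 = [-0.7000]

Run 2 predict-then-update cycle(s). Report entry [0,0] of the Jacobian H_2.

step 1: x^-=[3.3300]  P^-=[0.3200]  H_jac=[6.6600]  S=[14.5638]  K=[0.1463]  nu=[-8.2689]  x^+=[2.1200]  P^+=[0.0081]
step 2: x^-=[2.1200]  P^-=[0.0681]  H_jac=[4.2399]  S=[1.5948]  K=[0.1811]  nu=[-5.1943]  x^+=[1.1791]  P^+=[0.0158]

H_jac[0,0] = 4.2399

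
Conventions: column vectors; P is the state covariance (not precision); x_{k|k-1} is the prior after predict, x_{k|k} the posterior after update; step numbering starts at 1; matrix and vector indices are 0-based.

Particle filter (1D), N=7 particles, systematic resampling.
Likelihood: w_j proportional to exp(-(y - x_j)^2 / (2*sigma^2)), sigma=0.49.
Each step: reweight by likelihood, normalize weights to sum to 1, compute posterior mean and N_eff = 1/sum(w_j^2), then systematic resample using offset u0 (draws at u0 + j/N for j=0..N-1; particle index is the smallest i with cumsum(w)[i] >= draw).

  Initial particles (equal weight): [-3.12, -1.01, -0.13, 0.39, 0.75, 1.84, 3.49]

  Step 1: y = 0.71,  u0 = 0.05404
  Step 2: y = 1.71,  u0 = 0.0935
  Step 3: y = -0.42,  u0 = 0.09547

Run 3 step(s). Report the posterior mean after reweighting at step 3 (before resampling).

post_mean = 0.5974

step 1: w=[0.0000, 0.0010, 0.1092, 0.3835, 0.4731, 0.0332, 0.0000]  mean=0.5503  Neff=2.6049  idx=[2, 3, 3, 3, 4, 4, 4]
step 2: w=[0.0017, 0.0510, 0.0510, 0.0510, 0.2818, 0.2818, 0.2818]  mean=0.6935  Neff=4.0650  idx=[2, 4, 4, 5, 5, 6, 6]
step 3: w=[0.4238, 0.0960, 0.0960, 0.0960, 0.0960, 0.0960, 0.0960]  mean=0.5974  Neff=4.2569  idx=[0, 0, 0, 2, 3, 5, 6]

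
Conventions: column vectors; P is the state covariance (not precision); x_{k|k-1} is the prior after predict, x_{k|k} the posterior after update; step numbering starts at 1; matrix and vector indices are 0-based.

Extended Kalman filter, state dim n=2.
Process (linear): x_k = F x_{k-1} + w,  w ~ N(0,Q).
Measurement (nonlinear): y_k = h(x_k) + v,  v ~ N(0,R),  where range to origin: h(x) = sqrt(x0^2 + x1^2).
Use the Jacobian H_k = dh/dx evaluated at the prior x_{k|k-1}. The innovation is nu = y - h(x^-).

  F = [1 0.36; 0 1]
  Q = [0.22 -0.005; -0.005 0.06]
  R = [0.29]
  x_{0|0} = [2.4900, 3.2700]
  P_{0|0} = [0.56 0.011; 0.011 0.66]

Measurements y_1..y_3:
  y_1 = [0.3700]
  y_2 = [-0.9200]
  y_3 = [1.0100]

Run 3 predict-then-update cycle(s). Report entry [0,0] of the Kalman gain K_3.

step 1: x^-=[3.6672, 3.2700]  P^-=[0.8735 0.2436; 0.2436 0.7200]  H_jac=[0.7464 0.6655]  S=[1.3375]  K=[0.6086; 0.4942]  nu=[-4.5434]  x^+=[0.9019, 1.0246]  P^+=[0.3780 -0.1587; -0.1587 0.3933]
step 2: x^-=[1.2708, 1.0246]  P^-=[0.5347 -0.0221; -0.0221 0.4533]  H_jac=[0.7785 0.6277]  S=[0.7710]  K=[0.5219; 0.3467]  nu=[-2.5524]  x^+=[-0.0612, 0.1397]  P^+=[0.3247 -0.1616; -0.1616 0.3606]
step 3: x^-=[-0.0109, 0.1397]  P^-=[0.4751 -0.0368; -0.0368 0.4206]  H_jac=[-0.0781 0.9969]  S=[0.7167]  K=[-0.1029; 0.5891]  nu=[0.8699]  x^+=[-0.1005, 0.6522]  P^+=[0.4675 0.0067; 0.0067 0.1719]

K[0,0] = -0.1029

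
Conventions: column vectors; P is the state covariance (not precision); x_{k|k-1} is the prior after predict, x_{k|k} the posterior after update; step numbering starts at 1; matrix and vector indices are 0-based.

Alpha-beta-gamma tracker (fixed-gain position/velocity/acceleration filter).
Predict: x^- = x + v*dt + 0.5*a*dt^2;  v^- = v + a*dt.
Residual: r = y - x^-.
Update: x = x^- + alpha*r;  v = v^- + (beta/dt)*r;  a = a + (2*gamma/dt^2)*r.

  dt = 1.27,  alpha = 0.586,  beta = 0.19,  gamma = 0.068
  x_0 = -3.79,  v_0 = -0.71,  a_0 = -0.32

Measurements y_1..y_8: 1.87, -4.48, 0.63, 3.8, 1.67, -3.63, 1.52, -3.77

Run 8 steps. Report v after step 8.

v_post = -0.5209

step 1: x_pred=-4.9498  r=6.8198  x^+=-0.9534  v^+=-0.0961  a^+=0.2550
step 2: x_pred=-0.8698  r=-3.6102  x^+=-2.9854  v^+=-0.3123  a^+=-0.0494
step 3: x_pred=-3.4218  r=4.0518  x^+=-1.0475  v^+=0.2312  a^+=0.2923
step 4: x_pred=-0.5182  r=4.3182  x^+=2.0123  v^+=1.2484  a^+=0.6564
step 5: x_pred=4.1271  r=-2.4571  x^+=2.6872  v^+=1.7144  a^+=0.4492
step 6: x_pred=5.2268  r=-8.8568  x^+=0.0367  v^+=0.9599  a^+=-0.2976
step 7: x_pred=1.0157  r=0.5043  x^+=1.3112  v^+=0.6574  a^+=-0.2551
step 8: x_pred=1.9404  r=-5.7104  x^+=-1.4059  v^+=-0.5209  a^+=-0.7366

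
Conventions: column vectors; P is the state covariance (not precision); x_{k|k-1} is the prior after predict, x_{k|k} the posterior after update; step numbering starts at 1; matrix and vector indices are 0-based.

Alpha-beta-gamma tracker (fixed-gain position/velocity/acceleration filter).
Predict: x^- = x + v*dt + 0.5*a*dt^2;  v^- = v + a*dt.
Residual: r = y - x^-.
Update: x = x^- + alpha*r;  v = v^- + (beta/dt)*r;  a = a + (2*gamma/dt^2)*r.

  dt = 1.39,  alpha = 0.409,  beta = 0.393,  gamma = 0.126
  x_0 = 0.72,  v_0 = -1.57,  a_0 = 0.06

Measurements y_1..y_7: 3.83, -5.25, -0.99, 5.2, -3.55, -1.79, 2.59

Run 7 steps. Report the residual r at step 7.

resid = 2.1066

step 1: x_pred=-1.4043  r=5.2343  x^+=0.7365  v^+=-0.0067  a^+=0.7427
step 2: x_pred=1.4447  r=-6.6947  x^+=-1.2934  v^+=-0.8671  a^+=-0.1305
step 3: x_pred=-2.6248  r=1.6348  x^+=-1.9562  v^+=-0.5863  a^+=0.0827
step 4: x_pred=-2.6912  r=7.8912  x^+=0.5363  v^+=1.7598  a^+=1.1120
step 5: x_pred=4.0567  r=-7.6067  x^+=0.9456  v^+=1.1548  a^+=0.1198
step 6: x_pred=2.6665  r=-4.4565  x^+=0.8438  v^+=0.0614  a^+=-0.4614
step 7: x_pred=0.4834  r=2.1066  x^+=1.3450  v^+=0.0156  a^+=-0.1866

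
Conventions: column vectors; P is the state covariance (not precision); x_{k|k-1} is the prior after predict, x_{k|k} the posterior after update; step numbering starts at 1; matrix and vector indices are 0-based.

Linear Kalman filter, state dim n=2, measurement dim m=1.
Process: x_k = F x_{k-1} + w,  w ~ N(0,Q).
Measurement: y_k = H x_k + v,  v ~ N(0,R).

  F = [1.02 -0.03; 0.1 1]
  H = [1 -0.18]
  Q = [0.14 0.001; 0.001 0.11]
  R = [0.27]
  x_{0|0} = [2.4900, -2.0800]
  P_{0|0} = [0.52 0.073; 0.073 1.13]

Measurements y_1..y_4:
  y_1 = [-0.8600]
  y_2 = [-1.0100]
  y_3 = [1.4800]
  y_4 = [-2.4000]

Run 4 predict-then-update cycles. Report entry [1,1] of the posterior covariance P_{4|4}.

P_post[1,1] = 1.6706

step 1: x^-=[2.6022, -1.8310]  P^-=[0.6776 0.0944; 0.0944 1.2598]  S=[0.9544]  K=[0.6921; -0.1387]  nu=[-3.7918]  x^+=[-0.0222, -1.3050]  P^+=[0.2204 0.1860; 0.1860 1.2414]
step 2: x^-=[0.0165, -1.3073]  P^-=[0.3590 0.1754; 0.1754 1.3908]  S=[0.6109]  K=[0.5360; -0.1227]  nu=[-1.2618]  x^+=[-0.6598, -1.1525]  P^+=[0.1835 0.2156; 0.2156 1.3816]
step 3: x^-=[-0.6384, -1.2184]  P^-=[0.3190 0.1975; 0.1975 1.5366]  S=[0.5677]  K=[0.4993; -0.1393]  nu=[1.8991]  x^+=[0.3098, -1.4830]  P^+=[0.1775 0.2370; 0.2370 1.5256]
step 4: x^-=[0.3605, -1.4520]  P^-=[0.3115 0.2144; 0.2144 1.6848]  S=[0.5589]  K=[0.4883; -0.1591]  nu=[-3.0218]  x^+=[-1.1151, -0.9714]  P^+=[0.1782 0.2578; 0.2578 1.6706]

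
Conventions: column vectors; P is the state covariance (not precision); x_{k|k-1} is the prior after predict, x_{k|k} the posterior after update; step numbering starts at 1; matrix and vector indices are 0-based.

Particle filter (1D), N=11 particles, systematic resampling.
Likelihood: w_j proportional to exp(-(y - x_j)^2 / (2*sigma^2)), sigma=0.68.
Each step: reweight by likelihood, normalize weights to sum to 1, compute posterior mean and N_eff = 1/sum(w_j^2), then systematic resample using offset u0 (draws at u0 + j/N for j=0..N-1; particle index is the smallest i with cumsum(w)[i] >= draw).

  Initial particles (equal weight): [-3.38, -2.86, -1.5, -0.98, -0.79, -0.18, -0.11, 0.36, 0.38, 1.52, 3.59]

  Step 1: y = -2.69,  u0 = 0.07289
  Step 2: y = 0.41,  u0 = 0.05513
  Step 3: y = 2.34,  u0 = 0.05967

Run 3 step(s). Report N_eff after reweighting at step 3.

step 1: w=[0.3235, 0.5246, 0.1171, 0.0229, 0.0109, 0.0006, 0.0004, 0.0000, 0.0000, 0.0000, 0.0000]  mean=-2.8005  Neff=2.5369  idx=[0, 0, 0, 1, 1, 1, 1, 1, 1, 2, 3]
step 2: w=[0.0000, 0.0000, 0.0000, 0.0001, 0.0001, 0.0001, 0.0001, 0.0001, 0.0001, 0.1352, 0.8644]  mean=-1.0510  Neff=1.3063  idx=[9, 10, 10, 10, 10, 10, 10, 10, 10, 10, 10]
step 3: w=[0.0018, 0.0998, 0.0998, 0.0998, 0.0998, 0.0998, 0.0998, 0.0998, 0.0998, 0.0998, 0.0998]  mean=-0.9809  Neff=10.0354  idx=[1, 2, 3, 4, 5, 6, 7, 7, 8, 9, 10]

N_eff = 10.0354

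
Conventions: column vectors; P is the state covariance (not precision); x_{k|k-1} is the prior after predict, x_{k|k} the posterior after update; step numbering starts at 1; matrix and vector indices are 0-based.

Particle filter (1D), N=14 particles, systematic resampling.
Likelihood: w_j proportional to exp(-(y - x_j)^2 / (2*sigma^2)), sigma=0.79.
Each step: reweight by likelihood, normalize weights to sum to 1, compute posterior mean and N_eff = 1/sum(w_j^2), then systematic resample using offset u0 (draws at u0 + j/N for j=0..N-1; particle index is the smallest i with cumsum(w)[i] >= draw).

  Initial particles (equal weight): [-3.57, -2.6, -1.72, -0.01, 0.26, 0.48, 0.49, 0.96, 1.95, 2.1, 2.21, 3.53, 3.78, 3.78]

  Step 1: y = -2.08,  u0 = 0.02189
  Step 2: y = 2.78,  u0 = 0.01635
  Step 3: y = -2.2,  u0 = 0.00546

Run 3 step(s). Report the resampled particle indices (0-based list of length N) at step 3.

resampled_idx = [0, 1, 2, 3, 4, 5, 6, 7, 8, 9, 10, 11, 12, 13]

step 1: w=[0.0874, 0.4170, 0.4668, 0.0167, 0.0064, 0.0027, 0.0026, 0.0003, 0.0000, 0.0000, 0.0000, 0.0000, 0.0000, 0.0000]  mean=-2.1948  Neff=2.5017  idx=[0, 1, 1, 1, 1, 1, 1, 2, 2, 2, 2, 2, 2, 2]
step 2: w=[0.0000, 0.0001, 0.0001, 0.0001, 0.0001, 0.0001, 0.0001, 0.1427, 0.1427, 0.1427, 0.1427, 0.1427, 0.1427, 0.1427]  mean=-1.7207  Neff=7.0113  idx=[7, 7, 8, 8, 9, 9, 10, 10, 11, 11, 12, 12, 13, 13]
step 3: w=[0.0714, 0.0714, 0.0714, 0.0714, 0.0714, 0.0714, 0.0714, 0.0714, 0.0714, 0.0714, 0.0714, 0.0714, 0.0714, 0.0714]  mean=-1.7200  Neff=14.0000  idx=[0, 1, 2, 3, 4, 5, 6, 7, 8, 9, 10, 11, 12, 13]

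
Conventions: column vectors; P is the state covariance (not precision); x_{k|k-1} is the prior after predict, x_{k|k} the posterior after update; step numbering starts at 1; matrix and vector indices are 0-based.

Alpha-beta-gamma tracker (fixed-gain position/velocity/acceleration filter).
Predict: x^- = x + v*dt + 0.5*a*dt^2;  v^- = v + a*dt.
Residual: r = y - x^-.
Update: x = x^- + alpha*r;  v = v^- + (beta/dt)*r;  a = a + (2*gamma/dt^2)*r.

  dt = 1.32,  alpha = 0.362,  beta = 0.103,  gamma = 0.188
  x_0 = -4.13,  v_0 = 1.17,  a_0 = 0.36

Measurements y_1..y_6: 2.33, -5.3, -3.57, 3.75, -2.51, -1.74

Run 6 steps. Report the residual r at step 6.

step 1: x_pred=-2.2720  r=4.6020  x^+=-0.6061  v^+=2.0043  a^+=1.3531
step 2: x_pred=3.2184  r=-8.5184  x^+=0.1347  v^+=3.1257  a^+=-0.4851
step 3: x_pred=3.8380  r=-7.4080  x^+=1.1563  v^+=1.9072  a^+=-2.0837
step 4: x_pred=1.8585  r=1.8915  x^+=2.5432  v^+=-0.6957  a^+=-1.6756
step 5: x_pred=0.1651  r=-2.6751  x^+=-0.8033  v^+=-3.1162  a^+=-2.2528
step 6: x_pred=-6.8793  r=5.1393  x^+=-5.0189  v^+=-5.6889  a^+=-1.1438

resid = 5.1393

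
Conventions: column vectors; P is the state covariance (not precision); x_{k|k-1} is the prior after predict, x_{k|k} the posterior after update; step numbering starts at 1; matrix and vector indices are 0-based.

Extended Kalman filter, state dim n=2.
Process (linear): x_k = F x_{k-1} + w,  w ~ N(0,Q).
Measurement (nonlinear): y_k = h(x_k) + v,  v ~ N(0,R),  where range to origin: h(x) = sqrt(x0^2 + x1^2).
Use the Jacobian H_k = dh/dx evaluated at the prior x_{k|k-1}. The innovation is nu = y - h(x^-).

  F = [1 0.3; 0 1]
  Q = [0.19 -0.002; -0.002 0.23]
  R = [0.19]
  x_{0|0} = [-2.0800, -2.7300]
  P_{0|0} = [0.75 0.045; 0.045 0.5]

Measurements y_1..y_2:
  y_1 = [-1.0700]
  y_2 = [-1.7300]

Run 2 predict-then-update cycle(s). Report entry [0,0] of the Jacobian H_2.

H_jac[0,0] = 0.9553

step 1: x^-=[-2.8990, -2.7300]  P^-=[1.0120 0.1930; 0.1930 0.7300]  H_jac=[-0.7280 -0.6856]  S=[1.2621]  K=[-0.6886; -0.5079]  nu=[-5.0521]  x^+=[0.5798, -0.1643]  P^+=[0.4136 -0.2484; -0.2484 0.4045]
step 2: x^-=[0.5305, -0.1643]  P^-=[0.4910 -0.1290; -0.1290 0.6345]  H_jac=[0.9553 -0.2958]  S=[0.7664]  K=[0.6617; -0.4057]  nu=[-2.2853]  x^+=[-0.9818, 0.7628]  P^+=[0.1554 0.0767; 0.0767 0.5084]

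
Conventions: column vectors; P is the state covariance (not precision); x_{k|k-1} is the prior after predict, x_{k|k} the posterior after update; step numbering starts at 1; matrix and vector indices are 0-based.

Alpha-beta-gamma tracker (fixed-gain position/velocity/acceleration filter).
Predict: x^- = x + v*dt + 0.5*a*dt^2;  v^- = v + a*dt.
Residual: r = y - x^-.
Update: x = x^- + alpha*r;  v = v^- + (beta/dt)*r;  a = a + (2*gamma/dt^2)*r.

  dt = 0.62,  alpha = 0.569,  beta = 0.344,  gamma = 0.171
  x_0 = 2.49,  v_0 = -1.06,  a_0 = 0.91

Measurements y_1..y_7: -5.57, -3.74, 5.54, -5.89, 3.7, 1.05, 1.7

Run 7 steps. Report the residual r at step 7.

resid = -8.3157

step 1: x_pred=2.0077  r=-7.5777  x^+=-2.3040  v^+=-4.7002  a^+=-5.8319
step 2: x_pred=-6.3390  r=2.5990  x^+=-4.8602  v^+=-6.8739  a^+=-3.5195
step 3: x_pred=-9.7985  r=15.3385  x^+=-1.0709  v^+=-0.5457  a^+=10.1271
step 4: x_pred=0.5372  r=-6.4272  x^+=-3.1199  v^+=2.1671  a^+=4.4088
step 5: x_pred=-0.9289  r=4.6289  x^+=1.7049  v^+=7.4688  a^+=8.5271
step 6: x_pred=7.9745  r=-6.9245  x^+=4.0345  v^+=8.9136  a^+=2.3664
step 7: x_pred=10.0157  r=-8.3157  x^+=5.2841  v^+=5.7669  a^+=-5.0321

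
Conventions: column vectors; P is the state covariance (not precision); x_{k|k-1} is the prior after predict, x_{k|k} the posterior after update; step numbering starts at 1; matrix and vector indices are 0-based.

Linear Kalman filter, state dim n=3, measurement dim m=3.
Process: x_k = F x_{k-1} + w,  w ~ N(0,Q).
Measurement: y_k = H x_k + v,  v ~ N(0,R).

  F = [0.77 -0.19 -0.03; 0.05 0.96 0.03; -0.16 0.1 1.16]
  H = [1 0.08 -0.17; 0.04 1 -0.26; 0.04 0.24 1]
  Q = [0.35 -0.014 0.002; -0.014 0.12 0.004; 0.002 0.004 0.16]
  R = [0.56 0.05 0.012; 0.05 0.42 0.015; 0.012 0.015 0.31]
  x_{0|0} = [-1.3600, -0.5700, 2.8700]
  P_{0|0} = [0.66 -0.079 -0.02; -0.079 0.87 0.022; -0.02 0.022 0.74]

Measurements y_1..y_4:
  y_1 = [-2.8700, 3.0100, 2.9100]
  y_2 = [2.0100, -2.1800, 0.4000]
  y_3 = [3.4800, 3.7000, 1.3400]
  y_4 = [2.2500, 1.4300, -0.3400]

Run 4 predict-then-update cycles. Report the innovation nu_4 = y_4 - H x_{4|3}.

innov = [1.3323, 0.1426, -1.6889]

step 1: x^-=[-1.0250, -0.5291, 3.4898]  P^-=[0.7977 -0.2068 -0.1530; -0.2068 0.9177 0.1432; -0.1530 0.1432 1.1964]  S=[1.4131 0.0142 -0.3384; 0.0142 1.3320 0.0450; -0.3384 0.0450 1.6131]  K=[0.5766 -0.1082 0.0182; -0.0734 0.6493 0.1867; -0.0628 -0.1553 0.7504]  nu=[-1.2094, 4.4874, -0.4118]  x^+=[-2.2154, 2.3964, 2.5600]  P^+=[0.3208 -0.0279 0.0048; -0.0279 0.2735 0.0022; 0.0048 0.0022 0.2288]
step 2: x^-=[-2.2380, 2.2666, 3.5637]  P^-=[0.5582 -0.0721 -0.0499; -0.0721 0.3705 0.0425; -0.0499 0.0425 0.4785]  S=[1.1387 0.0560 -0.1053; 0.0560 0.7969 0.0152; -0.1053 0.0152 0.8257]  K=[0.4976 -0.0813 0.0107; -0.0527 0.4485 0.1407; -0.0526 -0.1127 0.5847]  nu=[4.6725, -3.4305, -3.6182]  x^+=[0.3275, -0.0271, 1.5888]  P^+=[0.2766 -0.0197 0.0017; -0.0197 0.1899 0.0049; 0.0017 0.0049 0.1777]
step 3: x^-=[0.2097, 0.0380, 1.7879]  P^-=[0.5268 -0.0527 -0.0435; -0.0527 0.2943 0.0347; -0.0435 0.0347 0.4092]  S=[1.1059 0.0648 -0.0855; 0.0648 0.7214 0.0087; -0.0855 0.0087 0.7492]  K=[0.4841 -0.0718 0.0092; -0.0449 0.3950 0.1281; -0.0511 -0.1038 0.5504]  nu=[3.5712, 4.1185, -0.4654]  x^+=[1.6388, 1.4445, 0.9216]  P^+=[0.2691 -0.0164 0.0008; -0.0164 0.1676 0.0055; 0.0008 0.0055 0.1671]
step 4: x^-=[0.9597, 1.4963, 0.9514]  P^-=[0.5205 -0.0465 -0.0425; -0.0465 0.2741 0.0324; -0.0425 0.0324 0.3949]  S=[1.0998 0.0687 -0.0813; 0.0687 0.7019 0.0057; -0.0813 0.0057 0.7328]  K=[0.4814 -0.0680 0.0092; -0.0419 0.3789 0.1238; -0.0508 -0.1020 0.5424]  nu=[1.3323, 0.1426, -1.6889]  x^+=[1.5759, 1.2855, -0.0469]  P^+=[0.2676 -0.0149 0.0005; -0.0149 0.1609 0.0055; 0.0005 0.0055 0.1646]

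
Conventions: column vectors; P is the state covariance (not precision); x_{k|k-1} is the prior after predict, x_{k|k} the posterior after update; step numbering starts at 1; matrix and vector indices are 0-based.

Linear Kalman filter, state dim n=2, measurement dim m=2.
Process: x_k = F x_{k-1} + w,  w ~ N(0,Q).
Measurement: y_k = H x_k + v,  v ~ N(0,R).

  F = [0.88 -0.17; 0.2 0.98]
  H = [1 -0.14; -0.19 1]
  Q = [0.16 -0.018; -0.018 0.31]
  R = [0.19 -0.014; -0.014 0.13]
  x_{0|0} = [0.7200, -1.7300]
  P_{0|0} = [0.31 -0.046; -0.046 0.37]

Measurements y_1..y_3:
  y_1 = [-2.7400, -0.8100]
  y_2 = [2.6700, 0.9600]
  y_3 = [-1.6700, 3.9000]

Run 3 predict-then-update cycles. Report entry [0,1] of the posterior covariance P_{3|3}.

P_post[0,1] = 0.0176

step 1: x^-=[0.9277, -1.5514]  P^-=[0.4245 -0.0632; -0.0632 0.6597]  S=[0.6451 -0.2519; -0.2519 0.8291]  K=[0.6853 0.0347; 0.0854 0.8362]  nu=[-3.8849, 0.9177]  x^+=[-1.7027, -1.1157]  P^+=[0.1325 0.0201; 0.0201 0.1113]
step 2: x^-=[-1.3087, -1.4339]  P^-=[0.2598 0.0034; 0.0034 0.4301]  S=[0.4573 -0.1201; -0.1201 0.5682]  K=[0.5780 0.0413; 0.0786 0.7724]  nu=[3.7780, 2.1453]  x^+=[0.9634, 0.5202]  P^+=[0.1118 0.0185; 0.0185 0.1028]
step 3: x^-=[0.7594, 0.7025]  P^-=[0.2440 -0.0001; -0.0001 0.4205]  S=[0.4423 -0.1193; -0.1193 0.5593]  K=[0.5617 0.0368; 0.0738 0.7675]  nu=[-2.3310, 3.3418]  x^+=[-0.4271, 3.0955]  P^+=[0.1087 0.0176; 0.0176 0.1021]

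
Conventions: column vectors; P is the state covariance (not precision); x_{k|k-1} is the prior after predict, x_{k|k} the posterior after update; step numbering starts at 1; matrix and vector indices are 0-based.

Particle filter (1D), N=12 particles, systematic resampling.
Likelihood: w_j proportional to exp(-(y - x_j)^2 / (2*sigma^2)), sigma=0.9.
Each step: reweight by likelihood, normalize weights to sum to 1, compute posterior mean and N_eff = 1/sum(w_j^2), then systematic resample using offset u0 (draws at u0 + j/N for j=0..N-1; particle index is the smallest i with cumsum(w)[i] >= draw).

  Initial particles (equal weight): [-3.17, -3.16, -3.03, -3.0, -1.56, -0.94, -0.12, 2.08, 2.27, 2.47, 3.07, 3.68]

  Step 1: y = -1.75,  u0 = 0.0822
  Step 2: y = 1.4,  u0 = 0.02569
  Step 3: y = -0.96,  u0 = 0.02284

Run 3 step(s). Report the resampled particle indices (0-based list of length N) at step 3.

step 1: w=[0.0910, 0.0926, 0.1149, 0.1204, 0.3090, 0.2107, 0.0613, 0.0000, 0.0000, 0.0000, 0.0000, 0.0000]  mean=-1.9779  Neff=5.3136  idx=[0, 1, 2, 3, 3, 4, 4, 4, 5, 5, 5, 6]
step 2: w=[0.0000, 0.0000, 0.0000, 0.0000, 0.0000, 0.0126, 0.0126, 0.0126, 0.0957, 0.0957, 0.0957, 0.6751]  mean=-0.4100  Neff=2.0673  idx=[7, 8, 9, 10, 11, 11, 11, 11, 11, 11, 11, 11]
step 3: w=[0.0892, 0.1114, 0.1114, 0.1114, 0.0721, 0.0721, 0.0721, 0.0721, 0.0721, 0.0721, 0.0721, 0.0721]  mean=-0.5225  Neff=11.5283  idx=[0, 1, 1, 2, 3, 4, 5, 6, 7, 8, 10, 11]

resampled_idx = [0, 1, 1, 2, 3, 4, 5, 6, 7, 8, 10, 11]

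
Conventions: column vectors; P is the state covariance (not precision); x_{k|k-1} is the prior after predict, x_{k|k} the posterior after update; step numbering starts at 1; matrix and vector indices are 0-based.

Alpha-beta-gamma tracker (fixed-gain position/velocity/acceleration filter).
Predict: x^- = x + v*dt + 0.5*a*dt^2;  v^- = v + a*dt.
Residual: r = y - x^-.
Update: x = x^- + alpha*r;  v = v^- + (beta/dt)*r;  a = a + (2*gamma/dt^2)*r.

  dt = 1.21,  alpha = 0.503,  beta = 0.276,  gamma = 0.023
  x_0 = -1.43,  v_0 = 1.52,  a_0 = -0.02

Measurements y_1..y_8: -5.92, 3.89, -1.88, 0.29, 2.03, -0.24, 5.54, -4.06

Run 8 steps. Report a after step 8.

a_post = -0.2427

step 1: x_pred=0.3946  r=-6.3146  x^+=-2.7817  v^+=0.0555  a^+=-0.2184
step 2: x_pred=-2.8744  r=6.7644  x^+=0.5281  v^+=1.3342  a^+=-0.0059
step 3: x_pred=2.1381  r=-4.0181  x^+=0.1170  v^+=0.4105  a^+=-0.1321
step 4: x_pred=0.5170  r=-0.2270  x^+=0.4028  v^+=0.1989  a^+=-0.1392
step 5: x_pred=0.5416  r=1.4884  x^+=1.2903  v^+=0.3699  a^+=-0.0925
step 6: x_pred=1.6702  r=-1.9102  x^+=0.7093  v^+=-0.1777  a^+=-0.1525
step 7: x_pred=0.3827  r=5.1573  x^+=2.9768  v^+=0.8142  a^+=0.0095
step 8: x_pred=3.9690  r=-8.0290  x^+=-0.0696  v^+=-1.0057  a^+=-0.2427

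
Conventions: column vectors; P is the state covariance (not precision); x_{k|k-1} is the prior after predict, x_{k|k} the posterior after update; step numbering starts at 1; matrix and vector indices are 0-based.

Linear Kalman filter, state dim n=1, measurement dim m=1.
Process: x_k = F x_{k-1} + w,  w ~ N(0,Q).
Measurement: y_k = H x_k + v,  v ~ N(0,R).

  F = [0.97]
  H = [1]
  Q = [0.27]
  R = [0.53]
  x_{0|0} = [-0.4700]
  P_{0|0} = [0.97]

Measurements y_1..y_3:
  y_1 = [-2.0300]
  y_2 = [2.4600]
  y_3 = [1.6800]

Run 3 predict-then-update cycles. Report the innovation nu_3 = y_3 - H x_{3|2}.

step 1: x^-=[-0.4559]  P^-=[1.1827]  S=[1.7127]  K=[0.6905]  nu=[-1.5741]  x^+=[-1.5429]  P^+=[0.3660]
step 2: x^-=[-1.4966]  P^-=[0.6144]  S=[1.1444]  K=[0.5369]  nu=[3.9566]  x^+=[0.6275]  P^+=[0.2845]
step 3: x^-=[0.6087]  P^-=[0.5377]  S=[1.0677]  K=[0.5036]  nu=[1.0713]  x^+=[1.1482]  P^+=[0.2669]

innov = [1.0713]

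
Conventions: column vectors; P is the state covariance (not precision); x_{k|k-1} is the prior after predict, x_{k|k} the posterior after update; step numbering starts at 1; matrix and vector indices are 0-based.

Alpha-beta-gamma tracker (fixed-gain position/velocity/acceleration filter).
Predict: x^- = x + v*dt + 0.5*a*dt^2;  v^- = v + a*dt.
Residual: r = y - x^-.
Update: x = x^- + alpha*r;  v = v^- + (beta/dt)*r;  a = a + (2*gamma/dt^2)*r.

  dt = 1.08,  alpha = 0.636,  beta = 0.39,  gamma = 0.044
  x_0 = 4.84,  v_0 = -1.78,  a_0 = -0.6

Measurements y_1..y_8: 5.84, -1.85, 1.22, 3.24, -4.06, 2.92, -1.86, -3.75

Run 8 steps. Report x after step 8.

x_post = -2.6451

step 1: x_pred=2.5677  r=3.2723  x^+=4.6489  v^+=-1.2463  a^+=-0.3531
step 2: x_pred=3.0969  r=-4.9469  x^+=-0.0493  v^+=-3.4141  a^+=-0.7263
step 3: x_pred=-4.1601  r=5.3801  x^+=-0.7384  v^+=-2.2557  a^+=-0.3204
step 4: x_pred=-3.3614  r=6.6014  x^+=0.8371  v^+=-0.2179  a^+=0.1776
step 5: x_pred=0.7053  r=-4.7653  x^+=-2.3254  v^+=-1.7469  a^+=-0.1819
step 6: x_pred=-4.3182  r=7.2382  x^+=0.2853  v^+=0.6704  a^+=0.3642
step 7: x_pred=1.2217  r=-3.0817  x^+=-0.7382  v^+=-0.0491  a^+=0.1317
step 8: x_pred=-0.7145  r=-3.0355  x^+=-2.6451  v^+=-1.0031  a^+=-0.0973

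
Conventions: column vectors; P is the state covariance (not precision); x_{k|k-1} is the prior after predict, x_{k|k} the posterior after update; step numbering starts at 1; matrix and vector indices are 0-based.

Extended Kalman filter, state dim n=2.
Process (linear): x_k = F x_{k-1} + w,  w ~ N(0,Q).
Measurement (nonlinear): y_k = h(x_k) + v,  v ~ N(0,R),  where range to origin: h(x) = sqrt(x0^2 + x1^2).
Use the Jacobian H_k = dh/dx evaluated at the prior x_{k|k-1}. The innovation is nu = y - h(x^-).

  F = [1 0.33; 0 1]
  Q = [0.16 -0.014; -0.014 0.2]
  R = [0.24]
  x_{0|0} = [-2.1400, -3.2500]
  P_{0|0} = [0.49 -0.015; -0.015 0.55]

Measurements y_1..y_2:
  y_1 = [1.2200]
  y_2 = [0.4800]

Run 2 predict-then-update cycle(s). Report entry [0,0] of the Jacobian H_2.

H_jac[0,0] = -0.8122

step 1: x^-=[-3.2125, -3.2500]  P^-=[0.7000 0.1525; 0.1525 0.7500]  H_jac=[-0.7030 -0.7112]  S=[1.1178]  K=[-0.5373; -0.5731]  nu=[-3.3498]  x^+=[-1.4128, -1.3302]  P^+=[0.3773 -0.1917; -0.1917 0.3829]
step 2: x^-=[-1.8518, -1.3302]  P^-=[0.4525 -0.0793; -0.0793 0.5829]  H_jac=[-0.8122 -0.5834]  S=[0.6617]  K=[-0.4855; -0.4165]  nu=[-1.8000]  x^+=[-0.9779, -0.5804]  P^+=[0.2966 -0.2131; -0.2131 0.4681]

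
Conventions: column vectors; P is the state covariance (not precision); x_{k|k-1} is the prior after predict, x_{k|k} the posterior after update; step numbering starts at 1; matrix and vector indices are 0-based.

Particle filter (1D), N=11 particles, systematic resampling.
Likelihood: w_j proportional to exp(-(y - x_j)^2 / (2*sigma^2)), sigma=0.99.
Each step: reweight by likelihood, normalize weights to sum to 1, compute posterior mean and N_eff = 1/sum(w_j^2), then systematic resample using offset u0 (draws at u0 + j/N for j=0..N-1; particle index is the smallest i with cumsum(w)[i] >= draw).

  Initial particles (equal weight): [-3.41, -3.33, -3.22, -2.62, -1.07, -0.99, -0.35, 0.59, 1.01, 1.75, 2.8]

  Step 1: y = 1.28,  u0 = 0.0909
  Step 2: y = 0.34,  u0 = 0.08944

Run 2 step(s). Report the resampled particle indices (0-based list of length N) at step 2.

step 1: w=[0.0000, 0.0000, 0.0000, 0.0001, 0.0179, 0.0216, 0.0772, 0.2349, 0.2885, 0.2676, 0.0921]  mean=1.0883  Neff=4.4394  idx=[6, 7, 7, 8, 8, 8, 8, 9, 9, 10, 10]
step 2: w=[0.1167, 0.1442, 0.1442, 0.1184, 0.1184, 0.1184, 0.1184, 0.0540, 0.0540, 0.0068, 0.0068]  mean=0.8344  Neff=8.5368  idx=[0, 1, 2, 2, 3, 4, 4, 5, 6, 7, 10]

resampled_idx = [0, 1, 2, 2, 3, 4, 4, 5, 6, 7, 10]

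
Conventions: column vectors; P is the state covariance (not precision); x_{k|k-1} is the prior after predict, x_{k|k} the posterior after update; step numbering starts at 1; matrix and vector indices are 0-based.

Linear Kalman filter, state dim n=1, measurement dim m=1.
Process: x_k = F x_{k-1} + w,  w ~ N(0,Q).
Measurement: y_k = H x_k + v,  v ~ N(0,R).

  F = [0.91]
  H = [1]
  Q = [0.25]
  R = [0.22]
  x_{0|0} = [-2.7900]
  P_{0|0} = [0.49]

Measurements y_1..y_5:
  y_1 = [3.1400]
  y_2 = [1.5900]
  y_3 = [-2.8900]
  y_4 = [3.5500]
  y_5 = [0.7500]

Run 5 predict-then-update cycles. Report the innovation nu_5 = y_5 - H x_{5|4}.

innov = [-0.8681]

step 1: x^-=[-2.5389]  P^-=[0.6558]  S=[0.8758]  K=[0.7488]  nu=[5.6789]  x^+=[1.7134]  P^+=[0.1647]
step 2: x^-=[1.5592]  P^-=[0.3864]  S=[0.6064]  K=[0.6372]  nu=[0.0308]  x^+=[1.5788]  P^+=[0.1402]
step 3: x^-=[1.4367]  P^-=[0.3661]  S=[0.5861]  K=[0.6246]  nu=[-4.3267]  x^+=[-1.2659]  P^+=[0.1374]
step 4: x^-=[-1.1519]  P^-=[0.3638]  S=[0.5838]  K=[0.6232]  nu=[4.7019]  x^+=[1.7781]  P^+=[0.1371]
step 5: x^-=[1.6181]  P^-=[0.3635]  S=[0.5835]  K=[0.6230]  nu=[-0.8681]  x^+=[1.0773]  P^+=[0.1371]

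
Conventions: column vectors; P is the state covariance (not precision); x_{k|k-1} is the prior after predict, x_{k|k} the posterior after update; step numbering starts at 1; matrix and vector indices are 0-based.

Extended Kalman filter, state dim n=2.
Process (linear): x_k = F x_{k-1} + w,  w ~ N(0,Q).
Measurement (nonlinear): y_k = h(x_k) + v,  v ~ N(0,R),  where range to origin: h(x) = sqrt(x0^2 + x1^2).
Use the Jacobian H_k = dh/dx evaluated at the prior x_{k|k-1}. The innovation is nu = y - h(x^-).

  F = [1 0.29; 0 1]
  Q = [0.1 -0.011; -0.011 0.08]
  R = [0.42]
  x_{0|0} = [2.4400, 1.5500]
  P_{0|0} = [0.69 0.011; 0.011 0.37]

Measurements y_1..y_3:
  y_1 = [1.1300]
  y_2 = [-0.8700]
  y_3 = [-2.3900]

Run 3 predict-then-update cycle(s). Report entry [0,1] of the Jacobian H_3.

step 1: x^-=[2.8895, 1.5500]  P^-=[0.8275 0.1073; 0.1073 0.4500]  H_jac=[0.8812 0.4727]  S=[1.2525]  K=[0.6227; 0.2453]  nu=[-2.1490]  x^+=[1.5514, 1.0228]  P^+=[0.3419 -0.0840; -0.0840 0.3746]
step 2: x^-=[1.8480, 1.0228]  P^-=[0.4246 0.0136; 0.0136 0.4546]  H_jac=[0.8749 0.4842]  S=[0.8632]  K=[0.4380; 0.2688]  nu=[-2.9822]  x^+=[0.5417, 0.2211]  P^+=[0.2590 -0.0880; -0.0880 0.3922]
step 3: x^-=[0.6058, 0.2211]  P^-=[0.3409 0.0147; 0.0147 0.4722]  H_jac=[0.9394 0.3428]  S=[0.7858]  K=[0.4140; 0.2236]  nu=[-3.0349]  x^+=[-0.6505, -0.4575]  P^+=[0.2063 -0.0580; -0.0580 0.4329]

H_jac[0,1] = 0.3428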